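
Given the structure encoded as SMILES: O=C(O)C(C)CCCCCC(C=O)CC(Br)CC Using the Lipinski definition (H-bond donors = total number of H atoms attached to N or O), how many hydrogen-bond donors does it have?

Donors: find every N or O and count the H atoms it carries.
  atom 1 (O): bond orders sum to 2 → 0 H
  atom 3 (O): bond orders sum to 1 → 1 H
  atom 13 (O): bond orders sum to 2 → 0 H
Lipinski HBD = 1.

1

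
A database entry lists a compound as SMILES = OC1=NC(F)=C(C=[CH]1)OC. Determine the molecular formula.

C6H6FNO2

Walk through each heavy atom and fill implicit hydrogens from standard valence (C 4, N 3, O 2, S 2, halogen 1):
  atom 1: O, bond orders sum to 1 (valence 2) → 1 H
  atom 2: C, bond orders sum to 4 (valence 4) → 0 H
  atom 3: N, bond orders sum to 3 (valence 3) → 0 H
  atom 4: C, bond orders sum to 4 (valence 4) → 0 H
  atom 5: F (halogen, monovalent) → 0 H
  atom 6: C, bond orders sum to 4 (valence 4) → 0 H
  atom 7: C, bond orders sum to 3 (valence 4) → 1 H
  atom 8: C with explicit H count 1
  atom 9: O, bond orders sum to 2 (valence 2) → 0 H
  atom 10: C, bond orders sum to 1 (valence 4) → 3 H
Totals → C:6, H:6, F:1, N:1, O:2.
In Hill order: C6H6FNO2.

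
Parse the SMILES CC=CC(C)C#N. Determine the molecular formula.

C6H9N

Walk through each heavy atom and fill implicit hydrogens from standard valence (C 4, N 3, O 2, S 2, halogen 1):
  atom 1: C, bond orders sum to 1 (valence 4) → 3 H
  atom 2: C, bond orders sum to 3 (valence 4) → 1 H
  atom 3: C, bond orders sum to 3 (valence 4) → 1 H
  atom 4: C, bond orders sum to 3 (valence 4) → 1 H
  atom 5: C, bond orders sum to 1 (valence 4) → 3 H
  atom 6: C, bond orders sum to 4 (valence 4) → 0 H
  atom 7: N, bond orders sum to 3 (valence 3) → 0 H
Totals → C:6, H:9, N:1.
In Hill order: C6H9N.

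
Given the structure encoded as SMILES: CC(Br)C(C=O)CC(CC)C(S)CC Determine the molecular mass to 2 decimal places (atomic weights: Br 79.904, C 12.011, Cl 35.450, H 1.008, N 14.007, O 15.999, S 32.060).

281.25 g/mol

First, the molecular formula is C11H21BrOS (counting implicit H from valence).
  Br: 1 × 79.904 = 79.904
  C: 11 × 12.011 = 132.121
  H: 21 × 1.008 = 21.168
  O: 1 × 15.999 = 15.999
  S: 1 × 32.060 = 32.060
Sum: 1×79.904 + 11×12.011 + 21×1.008 + 1×15.999 + 1×32.060 = 281.252 → 281.25 g/mol.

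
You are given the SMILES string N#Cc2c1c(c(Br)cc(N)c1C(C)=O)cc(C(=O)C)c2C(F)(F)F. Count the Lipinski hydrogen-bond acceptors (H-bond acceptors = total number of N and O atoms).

N atoms: 2; O atoms: 2.
Lipinski HBA = 2 + 2 = 4.

4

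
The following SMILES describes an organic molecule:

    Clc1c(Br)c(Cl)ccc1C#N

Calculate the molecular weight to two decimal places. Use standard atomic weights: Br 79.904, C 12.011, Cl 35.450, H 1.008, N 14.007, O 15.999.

First, the molecular formula is C7H2BrCl2N (counting implicit H from valence).
  Br: 1 × 79.904 = 79.904
  C: 7 × 12.011 = 84.077
  Cl: 2 × 35.450 = 70.900
  H: 2 × 1.008 = 2.016
  N: 1 × 14.007 = 14.007
Sum: 1×79.904 + 7×12.011 + 2×35.450 + 2×1.008 + 1×14.007 = 250.904 → 250.90 g/mol.

250.90 g/mol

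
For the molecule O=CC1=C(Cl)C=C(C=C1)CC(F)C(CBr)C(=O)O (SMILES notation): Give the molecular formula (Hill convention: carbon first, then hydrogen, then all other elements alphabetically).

C12H11BrClFO3

Walk through each heavy atom and fill implicit hydrogens from standard valence (C 4, N 3, O 2, S 2, halogen 1):
  atom 1: O, bond orders sum to 2 (valence 2) → 0 H
  atom 2: C, bond orders sum to 3 (valence 4) → 1 H
  atom 3: C, bond orders sum to 4 (valence 4) → 0 H
  atom 4: C, bond orders sum to 4 (valence 4) → 0 H
  atom 5: Cl (halogen, monovalent) → 0 H
  atom 6: C, bond orders sum to 3 (valence 4) → 1 H
  atom 7: C, bond orders sum to 4 (valence 4) → 0 H
  atom 8: C, bond orders sum to 3 (valence 4) → 1 H
  atom 9: C, bond orders sum to 3 (valence 4) → 1 H
  atom 10: C, bond orders sum to 2 (valence 4) → 2 H
  atom 11: C, bond orders sum to 3 (valence 4) → 1 H
  atom 12: F (halogen, monovalent) → 0 H
  atom 13: C, bond orders sum to 3 (valence 4) → 1 H
  atom 14: C, bond orders sum to 2 (valence 4) → 2 H
  atom 15: Br (halogen, monovalent) → 0 H
  atom 16: C, bond orders sum to 4 (valence 4) → 0 H
  atom 17: O, bond orders sum to 2 (valence 2) → 0 H
  atom 18: O, bond orders sum to 1 (valence 2) → 1 H
Totals → C:12, H:11, Br:1, Cl:1, F:1, O:3.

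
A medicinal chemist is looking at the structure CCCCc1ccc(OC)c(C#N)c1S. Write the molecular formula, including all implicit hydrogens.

C12H15NOS

Walk through each heavy atom and fill implicit hydrogens from standard valence (C 4, N 3, O 2, S 2, halogen 1); for lowercase aromatic atoms, an aromatic c carries 1 H when it has two neighbours and 0 H with three, and aromatic n carries 0 H:
  atom 1: C, bond orders sum to 1 (valence 4) → 3 H
  atom 2: C, bond orders sum to 2 (valence 4) → 2 H
  atom 3: C, bond orders sum to 2 (valence 4) → 2 H
  atom 4: C, bond orders sum to 2 (valence 4) → 2 H
  atom 5: aromatic c, 3 neighbours → 0 H
  atom 6: aromatic c, 2 neighbours → 1 H
  atom 7: aromatic c, 2 neighbours → 1 H
  atom 8: aromatic c, 3 neighbours → 0 H
  atom 9: O, bond orders sum to 2 (valence 2) → 0 H
  atom 10: C, bond orders sum to 1 (valence 4) → 3 H
  atom 11: aromatic c, 3 neighbours → 0 H
  atom 12: C, bond orders sum to 4 (valence 4) → 0 H
  atom 13: N, bond orders sum to 3 (valence 3) → 0 H
  atom 14: aromatic c, 3 neighbours → 0 H
  atom 15: S, bond orders sum to 1 (valence 2) → 1 H
Totals → C:12, H:15, N:1, O:1, S:1.
In Hill order: C12H15NOS.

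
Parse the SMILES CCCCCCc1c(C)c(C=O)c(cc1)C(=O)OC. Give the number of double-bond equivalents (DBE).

6

Molecular formula: C16H22O3.
DoU = (2C + 2 + N − H − X) / 2, where X is the halogen count and O/S are ignored.
    = (2·16 + 2 + 0 − 22 − 0) / 2 = 12 / 2 = 6.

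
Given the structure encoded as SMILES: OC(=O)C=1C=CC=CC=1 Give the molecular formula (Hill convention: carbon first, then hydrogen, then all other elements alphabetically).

Walk through each heavy atom and fill implicit hydrogens from standard valence (C 4, N 3, O 2, S 2, halogen 1):
  atom 1: O, bond orders sum to 1 (valence 2) → 1 H
  atom 2: C, bond orders sum to 4 (valence 4) → 0 H
  atom 3: O, bond orders sum to 2 (valence 2) → 0 H
  atom 4: C, bond orders sum to 4 (valence 4) → 0 H
  atom 5: C, bond orders sum to 3 (valence 4) → 1 H
  atom 6: C, bond orders sum to 3 (valence 4) → 1 H
  atom 7: C, bond orders sum to 3 (valence 4) → 1 H
  atom 8: C, bond orders sum to 3 (valence 4) → 1 H
  atom 9: C, bond orders sum to 3 (valence 4) → 1 H
Totals → C:7, H:6, O:2.

C7H6O2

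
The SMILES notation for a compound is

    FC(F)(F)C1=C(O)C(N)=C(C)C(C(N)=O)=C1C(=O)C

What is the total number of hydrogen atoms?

Walk through each heavy atom and fill implicit hydrogens from standard valence (C 4, N 3, O 2, S 2, halogen 1):
  atom 1: F (halogen, monovalent) → 0 H
  atom 2: C, bond orders sum to 4 (valence 4) → 0 H
  atom 3: F (halogen, monovalent) → 0 H
  atom 4: F (halogen, monovalent) → 0 H
  atom 5: C, bond orders sum to 4 (valence 4) → 0 H
  atom 6: C, bond orders sum to 4 (valence 4) → 0 H
  atom 7: O, bond orders sum to 1 (valence 2) → 1 H
  atom 8: C, bond orders sum to 4 (valence 4) → 0 H
  atom 9: N, bond orders sum to 1 (valence 3) → 2 H
  atom 10: C, bond orders sum to 4 (valence 4) → 0 H
  atom 11: C, bond orders sum to 1 (valence 4) → 3 H
  atom 12: C, bond orders sum to 4 (valence 4) → 0 H
  atom 13: C, bond orders sum to 4 (valence 4) → 0 H
  atom 14: N, bond orders sum to 1 (valence 3) → 2 H
  atom 15: O, bond orders sum to 2 (valence 2) → 0 H
  atom 16: C, bond orders sum to 4 (valence 4) → 0 H
  atom 17: C, bond orders sum to 4 (valence 4) → 0 H
  atom 18: O, bond orders sum to 2 (valence 2) → 0 H
  atom 19: C, bond orders sum to 1 (valence 4) → 3 H
Total hydrogens: 11.

11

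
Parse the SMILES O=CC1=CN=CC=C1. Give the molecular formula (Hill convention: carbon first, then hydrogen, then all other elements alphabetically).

C6H5NO

Walk through each heavy atom and fill implicit hydrogens from standard valence (C 4, N 3, O 2, S 2, halogen 1):
  atom 1: O, bond orders sum to 2 (valence 2) → 0 H
  atom 2: C, bond orders sum to 3 (valence 4) → 1 H
  atom 3: C, bond orders sum to 4 (valence 4) → 0 H
  atom 4: C, bond orders sum to 3 (valence 4) → 1 H
  atom 5: N, bond orders sum to 3 (valence 3) → 0 H
  atom 6: C, bond orders sum to 3 (valence 4) → 1 H
  atom 7: C, bond orders sum to 3 (valence 4) → 1 H
  atom 8: C, bond orders sum to 3 (valence 4) → 1 H
Totals → C:6, H:5, N:1, O:1.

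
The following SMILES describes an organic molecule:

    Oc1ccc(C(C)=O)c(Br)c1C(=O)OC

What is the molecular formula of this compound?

C10H9BrO4

Walk through each heavy atom and fill implicit hydrogens from standard valence (C 4, N 3, O 2, S 2, halogen 1); for lowercase aromatic atoms, an aromatic c carries 1 H when it has two neighbours and 0 H with three, and aromatic n carries 0 H:
  atom 1: O, bond orders sum to 1 (valence 2) → 1 H
  atom 2: aromatic c, 3 neighbours → 0 H
  atom 3: aromatic c, 2 neighbours → 1 H
  atom 4: aromatic c, 2 neighbours → 1 H
  atom 5: aromatic c, 3 neighbours → 0 H
  atom 6: C, bond orders sum to 4 (valence 4) → 0 H
  atom 7: C, bond orders sum to 1 (valence 4) → 3 H
  atom 8: O, bond orders sum to 2 (valence 2) → 0 H
  atom 9: aromatic c, 3 neighbours → 0 H
  atom 10: Br (halogen, monovalent) → 0 H
  atom 11: aromatic c, 3 neighbours → 0 H
  atom 12: C, bond orders sum to 4 (valence 4) → 0 H
  atom 13: O, bond orders sum to 2 (valence 2) → 0 H
  atom 14: O, bond orders sum to 2 (valence 2) → 0 H
  atom 15: C, bond orders sum to 1 (valence 4) → 3 H
Totals → C:10, H:9, Br:1, O:4.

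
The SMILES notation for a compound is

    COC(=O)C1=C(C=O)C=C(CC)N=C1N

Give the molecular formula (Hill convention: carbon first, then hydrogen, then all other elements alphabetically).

C10H12N2O3

Walk through each heavy atom and fill implicit hydrogens from standard valence (C 4, N 3, O 2, S 2, halogen 1):
  atom 1: C, bond orders sum to 1 (valence 4) → 3 H
  atom 2: O, bond orders sum to 2 (valence 2) → 0 H
  atom 3: C, bond orders sum to 4 (valence 4) → 0 H
  atom 4: O, bond orders sum to 2 (valence 2) → 0 H
  atom 5: C, bond orders sum to 4 (valence 4) → 0 H
  atom 6: C, bond orders sum to 4 (valence 4) → 0 H
  atom 7: C, bond orders sum to 3 (valence 4) → 1 H
  atom 8: O, bond orders sum to 2 (valence 2) → 0 H
  atom 9: C, bond orders sum to 3 (valence 4) → 1 H
  atom 10: C, bond orders sum to 4 (valence 4) → 0 H
  atom 11: C, bond orders sum to 2 (valence 4) → 2 H
  atom 12: C, bond orders sum to 1 (valence 4) → 3 H
  atom 13: N, bond orders sum to 3 (valence 3) → 0 H
  atom 14: C, bond orders sum to 4 (valence 4) → 0 H
  atom 15: N, bond orders sum to 1 (valence 3) → 2 H
Totals → C:10, H:12, N:2, O:3.
In Hill order: C10H12N2O3.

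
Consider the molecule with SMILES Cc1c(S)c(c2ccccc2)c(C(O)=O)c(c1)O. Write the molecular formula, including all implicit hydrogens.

C14H12O3S

Walk through each heavy atom and fill implicit hydrogens from standard valence (C 4, N 3, O 2, S 2, halogen 1); for lowercase aromatic atoms, an aromatic c carries 1 H when it has two neighbours and 0 H with three, and aromatic n carries 0 H:
  atom 1: C, bond orders sum to 1 (valence 4) → 3 H
  atom 2: aromatic c, 3 neighbours → 0 H
  atom 3: aromatic c, 3 neighbours → 0 H
  atom 4: S, bond orders sum to 1 (valence 2) → 1 H
  atom 5: aromatic c, 3 neighbours → 0 H
  atom 6: aromatic c, 3 neighbours → 0 H
  atom 7: aromatic c, 2 neighbours → 1 H
  atom 8: aromatic c, 2 neighbours → 1 H
  atom 9: aromatic c, 2 neighbours → 1 H
  atom 10: aromatic c, 2 neighbours → 1 H
  atom 11: aromatic c, 2 neighbours → 1 H
  atom 12: aromatic c, 3 neighbours → 0 H
  atom 13: C, bond orders sum to 4 (valence 4) → 0 H
  atom 14: O, bond orders sum to 1 (valence 2) → 1 H
  atom 15: O, bond orders sum to 2 (valence 2) → 0 H
  atom 16: aromatic c, 3 neighbours → 0 H
  atom 17: aromatic c, 2 neighbours → 1 H
  atom 18: O, bond orders sum to 1 (valence 2) → 1 H
Totals → C:14, H:12, O:3, S:1.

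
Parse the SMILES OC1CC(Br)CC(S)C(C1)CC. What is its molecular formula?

C9H17BrOS

Walk through each heavy atom and fill implicit hydrogens from standard valence (C 4, N 3, O 2, S 2, halogen 1):
  atom 1: O, bond orders sum to 1 (valence 2) → 1 H
  atom 2: C, bond orders sum to 3 (valence 4) → 1 H
  atom 3: C, bond orders sum to 2 (valence 4) → 2 H
  atom 4: C, bond orders sum to 3 (valence 4) → 1 H
  atom 5: Br (halogen, monovalent) → 0 H
  atom 6: C, bond orders sum to 2 (valence 4) → 2 H
  atom 7: C, bond orders sum to 3 (valence 4) → 1 H
  atom 8: S, bond orders sum to 1 (valence 2) → 1 H
  atom 9: C, bond orders sum to 3 (valence 4) → 1 H
  atom 10: C, bond orders sum to 2 (valence 4) → 2 H
  atom 11: C, bond orders sum to 2 (valence 4) → 2 H
  atom 12: C, bond orders sum to 1 (valence 4) → 3 H
Totals → C:9, H:17, Br:1, O:1, S:1.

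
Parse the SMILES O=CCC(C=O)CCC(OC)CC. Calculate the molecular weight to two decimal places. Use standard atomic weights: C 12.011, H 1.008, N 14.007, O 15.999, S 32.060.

First, the molecular formula is C10H18O3 (counting implicit H from valence).
  C: 10 × 12.011 = 120.110
  H: 18 × 1.008 = 18.144
  O: 3 × 15.999 = 47.997
Sum: 10×12.011 + 18×1.008 + 3×15.999 = 186.251 → 186.25 g/mol.

186.25 g/mol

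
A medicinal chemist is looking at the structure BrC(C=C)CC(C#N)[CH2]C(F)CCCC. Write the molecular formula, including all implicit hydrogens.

C12H19BrFN

Walk through each heavy atom and fill implicit hydrogens from standard valence (C 4, N 3, O 2, S 2, halogen 1):
  atom 1: Br (halogen, monovalent) → 0 H
  atom 2: C, bond orders sum to 3 (valence 4) → 1 H
  atom 3: C, bond orders sum to 3 (valence 4) → 1 H
  atom 4: C, bond orders sum to 2 (valence 4) → 2 H
  atom 5: C, bond orders sum to 2 (valence 4) → 2 H
  atom 6: C, bond orders sum to 3 (valence 4) → 1 H
  atom 7: C, bond orders sum to 4 (valence 4) → 0 H
  atom 8: N, bond orders sum to 3 (valence 3) → 0 H
  atom 9: C with explicit H count 2
  atom 10: C, bond orders sum to 3 (valence 4) → 1 H
  atom 11: F (halogen, monovalent) → 0 H
  atom 12: C, bond orders sum to 2 (valence 4) → 2 H
  atom 13: C, bond orders sum to 2 (valence 4) → 2 H
  atom 14: C, bond orders sum to 2 (valence 4) → 2 H
  atom 15: C, bond orders sum to 1 (valence 4) → 3 H
Totals → C:12, H:19, Br:1, F:1, N:1.
In Hill order: C12H19BrFN.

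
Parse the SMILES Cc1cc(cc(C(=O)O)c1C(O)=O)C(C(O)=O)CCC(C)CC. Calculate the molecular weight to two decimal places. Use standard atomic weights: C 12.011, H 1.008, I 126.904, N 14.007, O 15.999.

First, the molecular formula is C17H22O6 (counting implicit H from valence).
  C: 17 × 12.011 = 204.187
  H: 22 × 1.008 = 22.176
  O: 6 × 15.999 = 95.994
Sum: 17×12.011 + 22×1.008 + 6×15.999 = 322.357 → 322.36 g/mol.

322.36 g/mol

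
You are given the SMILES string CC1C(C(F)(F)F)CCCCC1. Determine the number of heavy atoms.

12

Every atom symbol written in the SMILES (organic subset) is one heavy atom; implicit H are not written.
Heavy atoms by element → C:9, F:3.
Total: 12.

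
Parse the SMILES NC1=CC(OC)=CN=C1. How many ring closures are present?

1

In SMILES, each pair of matching ring-closure digits denotes one ring-closing bond; the number of such bonds equals the number of independent rings.
Ring-closure bonds here: 1.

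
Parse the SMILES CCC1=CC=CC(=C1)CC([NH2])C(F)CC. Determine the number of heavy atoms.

15

Every atom symbol written in the SMILES (organic subset) is one heavy atom; implicit H are not written.
Heavy atoms by element → C:13, F:1, N:1.
Total: 15.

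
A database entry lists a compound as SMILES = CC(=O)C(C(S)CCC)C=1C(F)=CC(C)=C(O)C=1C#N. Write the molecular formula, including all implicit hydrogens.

Walk through each heavy atom and fill implicit hydrogens from standard valence (C 4, N 3, O 2, S 2, halogen 1):
  atom 1: C, bond orders sum to 1 (valence 4) → 3 H
  atom 2: C, bond orders sum to 4 (valence 4) → 0 H
  atom 3: O, bond orders sum to 2 (valence 2) → 0 H
  atom 4: C, bond orders sum to 3 (valence 4) → 1 H
  atom 5: C, bond orders sum to 3 (valence 4) → 1 H
  atom 6: S, bond orders sum to 1 (valence 2) → 1 H
  atom 7: C, bond orders sum to 2 (valence 4) → 2 H
  atom 8: C, bond orders sum to 2 (valence 4) → 2 H
  atom 9: C, bond orders sum to 1 (valence 4) → 3 H
  atom 10: C, bond orders sum to 4 (valence 4) → 0 H
  atom 11: C, bond orders sum to 4 (valence 4) → 0 H
  atom 12: F (halogen, monovalent) → 0 H
  atom 13: C, bond orders sum to 3 (valence 4) → 1 H
  atom 14: C, bond orders sum to 4 (valence 4) → 0 H
  atom 15: C, bond orders sum to 1 (valence 4) → 3 H
  atom 16: C, bond orders sum to 4 (valence 4) → 0 H
  atom 17: O, bond orders sum to 1 (valence 2) → 1 H
  atom 18: C, bond orders sum to 4 (valence 4) → 0 H
  atom 19: C, bond orders sum to 4 (valence 4) → 0 H
  atom 20: N, bond orders sum to 3 (valence 3) → 0 H
Totals → C:15, H:18, F:1, N:1, O:2, S:1.

C15H18FNO2S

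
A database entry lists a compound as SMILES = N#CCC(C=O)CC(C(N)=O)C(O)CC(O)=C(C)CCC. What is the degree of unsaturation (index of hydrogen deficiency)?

Degree of unsaturation = (number of rings) + (number of π bonds).
Ring closures in the SMILES: 0.
π bonds: 3 double bonds (each 1 DoU), 1 triple bond (each 2 DoU) → 5 DoU from unsaturation.
Total DoU = 0 + 5 = 5.

5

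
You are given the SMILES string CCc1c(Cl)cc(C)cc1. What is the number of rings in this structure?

1

In SMILES, each pair of matching ring-closure digits denotes one ring-closing bond; the number of such bonds equals the number of independent rings.
Ring-closure bonds here: 1.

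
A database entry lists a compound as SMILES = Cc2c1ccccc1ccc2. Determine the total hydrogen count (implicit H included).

10

Walk through each heavy atom and fill implicit hydrogens from standard valence (C 4, N 3, O 2, S 2, halogen 1); for lowercase aromatic atoms, an aromatic c carries 1 H when it has two neighbours and 0 H with three, and aromatic n carries 0 H:
  atom 1: C, bond orders sum to 1 (valence 4) → 3 H
  atom 2: aromatic c, 3 neighbours → 0 H
  atom 3: aromatic c, 3 neighbours → 0 H
  atom 4: aromatic c, 2 neighbours → 1 H
  atom 5: aromatic c, 2 neighbours → 1 H
  atom 6: aromatic c, 2 neighbours → 1 H
  atom 7: aromatic c, 2 neighbours → 1 H
  atom 8: aromatic c, 3 neighbours → 0 H
  atom 9: aromatic c, 2 neighbours → 1 H
  atom 10: aromatic c, 2 neighbours → 1 H
  atom 11: aromatic c, 2 neighbours → 1 H
Total hydrogens: 10.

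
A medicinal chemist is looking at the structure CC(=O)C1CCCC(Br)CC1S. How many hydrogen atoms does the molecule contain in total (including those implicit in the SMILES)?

15

Walk through each heavy atom and fill implicit hydrogens from standard valence (C 4, N 3, O 2, S 2, halogen 1):
  atom 1: C, bond orders sum to 1 (valence 4) → 3 H
  atom 2: C, bond orders sum to 4 (valence 4) → 0 H
  atom 3: O, bond orders sum to 2 (valence 2) → 0 H
  atom 4: C, bond orders sum to 3 (valence 4) → 1 H
  atom 5: C, bond orders sum to 2 (valence 4) → 2 H
  atom 6: C, bond orders sum to 2 (valence 4) → 2 H
  atom 7: C, bond orders sum to 2 (valence 4) → 2 H
  atom 8: C, bond orders sum to 3 (valence 4) → 1 H
  atom 9: Br (halogen, monovalent) → 0 H
  atom 10: C, bond orders sum to 2 (valence 4) → 2 H
  atom 11: C, bond orders sum to 3 (valence 4) → 1 H
  atom 12: S, bond orders sum to 1 (valence 2) → 1 H
Total hydrogens: 15.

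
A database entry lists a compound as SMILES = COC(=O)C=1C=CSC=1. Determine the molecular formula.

Walk through each heavy atom and fill implicit hydrogens from standard valence (C 4, N 3, O 2, S 2, halogen 1):
  atom 1: C, bond orders sum to 1 (valence 4) → 3 H
  atom 2: O, bond orders sum to 2 (valence 2) → 0 H
  atom 3: C, bond orders sum to 4 (valence 4) → 0 H
  atom 4: O, bond orders sum to 2 (valence 2) → 0 H
  atom 5: C, bond orders sum to 4 (valence 4) → 0 H
  atom 6: C, bond orders sum to 3 (valence 4) → 1 H
  atom 7: C, bond orders sum to 3 (valence 4) → 1 H
  atom 8: S, bond orders sum to 2 (valence 2) → 0 H
  atom 9: C, bond orders sum to 3 (valence 4) → 1 H
Totals → C:6, H:6, O:2, S:1.

C6H6O2S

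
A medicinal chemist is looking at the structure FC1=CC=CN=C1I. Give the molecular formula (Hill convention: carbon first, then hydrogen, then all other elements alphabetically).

Walk through each heavy atom and fill implicit hydrogens from standard valence (C 4, N 3, O 2, S 2, halogen 1):
  atom 1: F (halogen, monovalent) → 0 H
  atom 2: C, bond orders sum to 4 (valence 4) → 0 H
  atom 3: C, bond orders sum to 3 (valence 4) → 1 H
  atom 4: C, bond orders sum to 3 (valence 4) → 1 H
  atom 5: C, bond orders sum to 3 (valence 4) → 1 H
  atom 6: N, bond orders sum to 3 (valence 3) → 0 H
  atom 7: C, bond orders sum to 4 (valence 4) → 0 H
  atom 8: I (halogen, monovalent) → 0 H
Totals → C:5, H:3, F:1, I:1, N:1.

C5H3FIN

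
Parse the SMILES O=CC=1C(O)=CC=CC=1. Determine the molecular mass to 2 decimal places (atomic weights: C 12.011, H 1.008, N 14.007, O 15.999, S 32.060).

First, the molecular formula is C7H6O2 (counting implicit H from valence).
  C: 7 × 12.011 = 84.077
  H: 6 × 1.008 = 6.048
  O: 2 × 15.999 = 31.998
Sum: 7×12.011 + 6×1.008 + 2×15.999 = 122.123 → 122.12 g/mol.

122.12 g/mol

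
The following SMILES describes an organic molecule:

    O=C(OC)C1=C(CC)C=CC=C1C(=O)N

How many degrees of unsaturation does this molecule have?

Molecular formula: C11H13NO3.
DoU = (2C + 2 + N − H − X) / 2, where X is the halogen count and O/S are ignored.
    = (2·11 + 2 + 1 − 13 − 0) / 2 = 12 / 2 = 6.

6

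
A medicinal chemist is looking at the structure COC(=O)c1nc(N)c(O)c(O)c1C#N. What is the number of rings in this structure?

1

In SMILES, each pair of matching ring-closure digits denotes one ring-closing bond; the number of such bonds equals the number of independent rings.
Ring-closure bonds here: 1.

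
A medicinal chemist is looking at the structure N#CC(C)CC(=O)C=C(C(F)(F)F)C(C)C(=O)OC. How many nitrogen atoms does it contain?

Scan the SMILES for N atoms (remember two-letter symbols like Cl and Br are single atoms).
Nitrogen count: 1.

1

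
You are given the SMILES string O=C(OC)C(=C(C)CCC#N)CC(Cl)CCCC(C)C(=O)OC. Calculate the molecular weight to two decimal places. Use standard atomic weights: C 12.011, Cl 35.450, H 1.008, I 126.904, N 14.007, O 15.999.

343.85 g/mol

First, the molecular formula is C17H26ClNO4 (counting implicit H from valence).
  C: 17 × 12.011 = 204.187
  Cl: 1 × 35.450 = 35.450
  H: 26 × 1.008 = 26.208
  N: 1 × 14.007 = 14.007
  O: 4 × 15.999 = 63.996
Sum: 17×12.011 + 1×35.450 + 26×1.008 + 1×14.007 + 4×15.999 = 343.848 → 343.85 g/mol.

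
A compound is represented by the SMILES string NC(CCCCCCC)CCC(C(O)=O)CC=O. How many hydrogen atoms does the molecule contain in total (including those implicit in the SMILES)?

Walk through each heavy atom and fill implicit hydrogens from standard valence (C 4, N 3, O 2, S 2, halogen 1):
  atom 1: N, bond orders sum to 1 (valence 3) → 2 H
  atom 2: C, bond orders sum to 3 (valence 4) → 1 H
  atom 3: C, bond orders sum to 2 (valence 4) → 2 H
  atom 4: C, bond orders sum to 2 (valence 4) → 2 H
  atom 5: C, bond orders sum to 2 (valence 4) → 2 H
  atom 6: C, bond orders sum to 2 (valence 4) → 2 H
  atom 7: C, bond orders sum to 2 (valence 4) → 2 H
  atom 8: C, bond orders sum to 2 (valence 4) → 2 H
  atom 9: C, bond orders sum to 1 (valence 4) → 3 H
  atom 10: C, bond orders sum to 2 (valence 4) → 2 H
  atom 11: C, bond orders sum to 2 (valence 4) → 2 H
  atom 12: C, bond orders sum to 3 (valence 4) → 1 H
  atom 13: C, bond orders sum to 4 (valence 4) → 0 H
  atom 14: O, bond orders sum to 1 (valence 2) → 1 H
  atom 15: O, bond orders sum to 2 (valence 2) → 0 H
  atom 16: C, bond orders sum to 2 (valence 4) → 2 H
  atom 17: C, bond orders sum to 3 (valence 4) → 1 H
  atom 18: O, bond orders sum to 2 (valence 2) → 0 H
Total hydrogens: 27.

27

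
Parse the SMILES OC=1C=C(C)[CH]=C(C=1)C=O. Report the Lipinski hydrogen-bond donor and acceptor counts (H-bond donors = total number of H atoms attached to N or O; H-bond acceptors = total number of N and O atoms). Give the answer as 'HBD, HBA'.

Donors: find every N or O and count the H atoms it carries.
  atom 1 (O): bond orders sum to 1 → 1 H
  atom 10 (O): bond orders sum to 2 → 0 H
Lipinski HBD = 1.
Acceptors: N atoms = 0, O atoms = 2 → HBA = 2.

1, 2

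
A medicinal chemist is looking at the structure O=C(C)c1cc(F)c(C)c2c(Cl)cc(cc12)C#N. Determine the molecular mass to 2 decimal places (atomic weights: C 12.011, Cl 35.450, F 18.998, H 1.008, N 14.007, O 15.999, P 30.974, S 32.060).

First, the molecular formula is C14H9ClFNO (counting implicit H from valence).
  C: 14 × 12.011 = 168.154
  Cl: 1 × 35.450 = 35.450
  F: 1 × 18.998 = 18.998
  H: 9 × 1.008 = 9.072
  N: 1 × 14.007 = 14.007
  O: 1 × 15.999 = 15.999
Sum: 14×12.011 + 1×35.450 + 1×18.998 + 9×1.008 + 1×14.007 + 1×15.999 = 261.680 → 261.68 g/mol.

261.68 g/mol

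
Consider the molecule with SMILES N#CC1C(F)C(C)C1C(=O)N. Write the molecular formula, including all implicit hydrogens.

Walk through each heavy atom and fill implicit hydrogens from standard valence (C 4, N 3, O 2, S 2, halogen 1):
  atom 1: N, bond orders sum to 3 (valence 3) → 0 H
  atom 2: C, bond orders sum to 4 (valence 4) → 0 H
  atom 3: C, bond orders sum to 3 (valence 4) → 1 H
  atom 4: C, bond orders sum to 3 (valence 4) → 1 H
  atom 5: F (halogen, monovalent) → 0 H
  atom 6: C, bond orders sum to 3 (valence 4) → 1 H
  atom 7: C, bond orders sum to 1 (valence 4) → 3 H
  atom 8: C, bond orders sum to 3 (valence 4) → 1 H
  atom 9: C, bond orders sum to 4 (valence 4) → 0 H
  atom 10: O, bond orders sum to 2 (valence 2) → 0 H
  atom 11: N, bond orders sum to 1 (valence 3) → 2 H
Totals → C:7, H:9, F:1, N:2, O:1.
In Hill order: C7H9FN2O.

C7H9FN2O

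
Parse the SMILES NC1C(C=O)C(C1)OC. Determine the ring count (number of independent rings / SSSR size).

1

In SMILES, each pair of matching ring-closure digits denotes one ring-closing bond; the number of such bonds equals the number of independent rings.
Ring-closure bonds here: 1.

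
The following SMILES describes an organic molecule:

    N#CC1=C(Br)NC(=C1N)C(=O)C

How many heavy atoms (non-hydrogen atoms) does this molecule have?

12

Every atom symbol written in the SMILES (organic subset) is one heavy atom; implicit H are not written.
Heavy atoms by element → Br:1, C:7, N:3, O:1.
Total: 12.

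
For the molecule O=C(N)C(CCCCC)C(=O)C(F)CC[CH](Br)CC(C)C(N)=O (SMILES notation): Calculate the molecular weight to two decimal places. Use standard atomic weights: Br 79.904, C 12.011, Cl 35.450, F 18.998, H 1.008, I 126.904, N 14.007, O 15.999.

395.31 g/mol

First, the molecular formula is C16H28BrFN2O3 (counting implicit H from valence).
  Br: 1 × 79.904 = 79.904
  C: 16 × 12.011 = 192.176
  F: 1 × 18.998 = 18.998
  H: 28 × 1.008 = 28.224
  N: 2 × 14.007 = 28.014
  O: 3 × 15.999 = 47.997
Sum: 1×79.904 + 16×12.011 + 1×18.998 + 28×1.008 + 2×14.007 + 3×15.999 = 395.313 → 395.31 g/mol.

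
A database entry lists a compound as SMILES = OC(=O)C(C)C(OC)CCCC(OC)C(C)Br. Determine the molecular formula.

Walk through each heavy atom and fill implicit hydrogens from standard valence (C 4, N 3, O 2, S 2, halogen 1):
  atom 1: O, bond orders sum to 1 (valence 2) → 1 H
  atom 2: C, bond orders sum to 4 (valence 4) → 0 H
  atom 3: O, bond orders sum to 2 (valence 2) → 0 H
  atom 4: C, bond orders sum to 3 (valence 4) → 1 H
  atom 5: C, bond orders sum to 1 (valence 4) → 3 H
  atom 6: C, bond orders sum to 3 (valence 4) → 1 H
  atom 7: O, bond orders sum to 2 (valence 2) → 0 H
  atom 8: C, bond orders sum to 1 (valence 4) → 3 H
  atom 9: C, bond orders sum to 2 (valence 4) → 2 H
  atom 10: C, bond orders sum to 2 (valence 4) → 2 H
  atom 11: C, bond orders sum to 2 (valence 4) → 2 H
  atom 12: C, bond orders sum to 3 (valence 4) → 1 H
  atom 13: O, bond orders sum to 2 (valence 2) → 0 H
  atom 14: C, bond orders sum to 1 (valence 4) → 3 H
  atom 15: C, bond orders sum to 3 (valence 4) → 1 H
  atom 16: C, bond orders sum to 1 (valence 4) → 3 H
  atom 17: Br (halogen, monovalent) → 0 H
Totals → C:12, H:23, Br:1, O:4.

C12H23BrO4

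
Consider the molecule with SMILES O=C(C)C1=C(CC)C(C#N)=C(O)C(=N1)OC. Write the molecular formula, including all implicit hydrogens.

C11H12N2O3

Walk through each heavy atom and fill implicit hydrogens from standard valence (C 4, N 3, O 2, S 2, halogen 1):
  atom 1: O, bond orders sum to 2 (valence 2) → 0 H
  atom 2: C, bond orders sum to 4 (valence 4) → 0 H
  atom 3: C, bond orders sum to 1 (valence 4) → 3 H
  atom 4: C, bond orders sum to 4 (valence 4) → 0 H
  atom 5: C, bond orders sum to 4 (valence 4) → 0 H
  atom 6: C, bond orders sum to 2 (valence 4) → 2 H
  atom 7: C, bond orders sum to 1 (valence 4) → 3 H
  atom 8: C, bond orders sum to 4 (valence 4) → 0 H
  atom 9: C, bond orders sum to 4 (valence 4) → 0 H
  atom 10: N, bond orders sum to 3 (valence 3) → 0 H
  atom 11: C, bond orders sum to 4 (valence 4) → 0 H
  atom 12: O, bond orders sum to 1 (valence 2) → 1 H
  atom 13: C, bond orders sum to 4 (valence 4) → 0 H
  atom 14: N, bond orders sum to 3 (valence 3) → 0 H
  atom 15: O, bond orders sum to 2 (valence 2) → 0 H
  atom 16: C, bond orders sum to 1 (valence 4) → 3 H
Totals → C:11, H:12, N:2, O:3.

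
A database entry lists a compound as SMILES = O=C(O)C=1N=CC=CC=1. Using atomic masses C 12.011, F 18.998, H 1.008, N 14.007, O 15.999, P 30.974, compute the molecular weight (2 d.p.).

First, the molecular formula is C6H5NO2 (counting implicit H from valence).
  C: 6 × 12.011 = 72.066
  H: 5 × 1.008 = 5.040
  N: 1 × 14.007 = 14.007
  O: 2 × 15.999 = 31.998
Sum: 6×12.011 + 5×1.008 + 1×14.007 + 2×15.999 = 123.111 → 123.11 g/mol.

123.11 g/mol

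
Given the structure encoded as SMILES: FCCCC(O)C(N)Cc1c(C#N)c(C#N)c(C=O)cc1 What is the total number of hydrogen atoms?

Walk through each heavy atom and fill implicit hydrogens from standard valence (C 4, N 3, O 2, S 2, halogen 1); for lowercase aromatic atoms, an aromatic c carries 1 H when it has two neighbours and 0 H with three, and aromatic n carries 0 H:
  atom 1: F (halogen, monovalent) → 0 H
  atom 2: C, bond orders sum to 2 (valence 4) → 2 H
  atom 3: C, bond orders sum to 2 (valence 4) → 2 H
  atom 4: C, bond orders sum to 2 (valence 4) → 2 H
  atom 5: C, bond orders sum to 3 (valence 4) → 1 H
  atom 6: O, bond orders sum to 1 (valence 2) → 1 H
  atom 7: C, bond orders sum to 3 (valence 4) → 1 H
  atom 8: N, bond orders sum to 1 (valence 3) → 2 H
  atom 9: C, bond orders sum to 2 (valence 4) → 2 H
  atom 10: aromatic c, 3 neighbours → 0 H
  atom 11: aromatic c, 3 neighbours → 0 H
  atom 12: C, bond orders sum to 4 (valence 4) → 0 H
  atom 13: N, bond orders sum to 3 (valence 3) → 0 H
  atom 14: aromatic c, 3 neighbours → 0 H
  atom 15: C, bond orders sum to 4 (valence 4) → 0 H
  atom 16: N, bond orders sum to 3 (valence 3) → 0 H
  atom 17: aromatic c, 3 neighbours → 0 H
  atom 18: C, bond orders sum to 3 (valence 4) → 1 H
  atom 19: O, bond orders sum to 2 (valence 2) → 0 H
  atom 20: aromatic c, 2 neighbours → 1 H
  atom 21: aromatic c, 2 neighbours → 1 H
Total hydrogens: 16.

16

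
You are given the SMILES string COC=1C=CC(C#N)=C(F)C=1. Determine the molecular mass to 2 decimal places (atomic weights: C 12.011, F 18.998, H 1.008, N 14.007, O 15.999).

151.14 g/mol

First, the molecular formula is C8H6FNO (counting implicit H from valence).
  C: 8 × 12.011 = 96.088
  F: 1 × 18.998 = 18.998
  H: 6 × 1.008 = 6.048
  N: 1 × 14.007 = 14.007
  O: 1 × 15.999 = 15.999
Sum: 8×12.011 + 1×18.998 + 6×1.008 + 1×14.007 + 1×15.999 = 151.140 → 151.14 g/mol.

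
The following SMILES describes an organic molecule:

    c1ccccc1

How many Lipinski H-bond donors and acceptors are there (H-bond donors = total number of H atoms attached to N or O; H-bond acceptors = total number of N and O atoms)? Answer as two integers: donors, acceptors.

0, 0

Donors: find every N or O and count the H atoms it carries.
  (no N or O atoms present)
Lipinski HBD = 0.
Acceptors: N atoms = 0, O atoms = 0 → HBA = 0.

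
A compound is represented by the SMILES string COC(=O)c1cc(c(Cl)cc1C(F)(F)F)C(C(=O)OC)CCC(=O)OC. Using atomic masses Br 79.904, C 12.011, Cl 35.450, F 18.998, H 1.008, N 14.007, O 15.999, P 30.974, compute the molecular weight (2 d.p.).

First, the molecular formula is C16H16ClF3O6 (counting implicit H from valence).
  C: 16 × 12.011 = 192.176
  Cl: 1 × 35.450 = 35.450
  F: 3 × 18.998 = 56.994
  H: 16 × 1.008 = 16.128
  O: 6 × 15.999 = 95.994
Sum: 16×12.011 + 1×35.450 + 3×18.998 + 16×1.008 + 6×15.999 = 396.742 → 396.74 g/mol.

396.74 g/mol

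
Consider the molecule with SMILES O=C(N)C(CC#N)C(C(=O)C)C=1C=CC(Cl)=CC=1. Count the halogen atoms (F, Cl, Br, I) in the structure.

Halogen atoms appear at heavy-atom position 16 (1×Cl).
Other groups present: 1 amide, 1 ketone, 1 nitrile.
Halogen count: 1.

1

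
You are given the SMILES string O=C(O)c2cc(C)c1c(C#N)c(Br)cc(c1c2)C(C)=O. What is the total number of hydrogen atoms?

Walk through each heavy atom and fill implicit hydrogens from standard valence (C 4, N 3, O 2, S 2, halogen 1); for lowercase aromatic atoms, an aromatic c carries 1 H when it has two neighbours and 0 H with three, and aromatic n carries 0 H:
  atom 1: O, bond orders sum to 2 (valence 2) → 0 H
  atom 2: C, bond orders sum to 4 (valence 4) → 0 H
  atom 3: O, bond orders sum to 1 (valence 2) → 1 H
  atom 4: aromatic c, 3 neighbours → 0 H
  atom 5: aromatic c, 2 neighbours → 1 H
  atom 6: aromatic c, 3 neighbours → 0 H
  atom 7: C, bond orders sum to 1 (valence 4) → 3 H
  atom 8: aromatic c, 3 neighbours → 0 H
  atom 9: aromatic c, 3 neighbours → 0 H
  atom 10: C, bond orders sum to 4 (valence 4) → 0 H
  atom 11: N, bond orders sum to 3 (valence 3) → 0 H
  atom 12: aromatic c, 3 neighbours → 0 H
  atom 13: Br (halogen, monovalent) → 0 H
  atom 14: aromatic c, 2 neighbours → 1 H
  atom 15: aromatic c, 3 neighbours → 0 H
  atom 16: aromatic c, 3 neighbours → 0 H
  atom 17: aromatic c, 2 neighbours → 1 H
  atom 18: C, bond orders sum to 4 (valence 4) → 0 H
  atom 19: C, bond orders sum to 1 (valence 4) → 3 H
  atom 20: O, bond orders sum to 2 (valence 2) → 0 H
Total hydrogens: 10.

10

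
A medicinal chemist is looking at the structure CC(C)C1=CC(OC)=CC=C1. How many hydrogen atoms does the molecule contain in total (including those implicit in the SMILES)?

14

Walk through each heavy atom and fill implicit hydrogens from standard valence (C 4, N 3, O 2, S 2, halogen 1):
  atom 1: C, bond orders sum to 1 (valence 4) → 3 H
  atom 2: C, bond orders sum to 3 (valence 4) → 1 H
  atom 3: C, bond orders sum to 1 (valence 4) → 3 H
  atom 4: C, bond orders sum to 4 (valence 4) → 0 H
  atom 5: C, bond orders sum to 3 (valence 4) → 1 H
  atom 6: C, bond orders sum to 4 (valence 4) → 0 H
  atom 7: O, bond orders sum to 2 (valence 2) → 0 H
  atom 8: C, bond orders sum to 1 (valence 4) → 3 H
  atom 9: C, bond orders sum to 3 (valence 4) → 1 H
  atom 10: C, bond orders sum to 3 (valence 4) → 1 H
  atom 11: C, bond orders sum to 3 (valence 4) → 1 H
Total hydrogens: 14.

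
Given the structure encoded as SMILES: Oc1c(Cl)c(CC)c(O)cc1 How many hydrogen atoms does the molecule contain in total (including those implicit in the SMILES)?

9

Walk through each heavy atom and fill implicit hydrogens from standard valence (C 4, N 3, O 2, S 2, halogen 1); for lowercase aromatic atoms, an aromatic c carries 1 H when it has two neighbours and 0 H with three, and aromatic n carries 0 H:
  atom 1: O, bond orders sum to 1 (valence 2) → 1 H
  atom 2: aromatic c, 3 neighbours → 0 H
  atom 3: aromatic c, 3 neighbours → 0 H
  atom 4: Cl (halogen, monovalent) → 0 H
  atom 5: aromatic c, 3 neighbours → 0 H
  atom 6: C, bond orders sum to 2 (valence 4) → 2 H
  atom 7: C, bond orders sum to 1 (valence 4) → 3 H
  atom 8: aromatic c, 3 neighbours → 0 H
  atom 9: O, bond orders sum to 1 (valence 2) → 1 H
  atom 10: aromatic c, 2 neighbours → 1 H
  atom 11: aromatic c, 2 neighbours → 1 H
Total hydrogens: 9.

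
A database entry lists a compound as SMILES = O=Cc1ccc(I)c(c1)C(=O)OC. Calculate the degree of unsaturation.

Molecular formula: C9H7IO3.
DoU = (2C + 2 + N − H − X) / 2, where X is the halogen count and O/S are ignored.
    = (2·9 + 2 + 0 − 7 − 1) / 2 = 12 / 2 = 6.

6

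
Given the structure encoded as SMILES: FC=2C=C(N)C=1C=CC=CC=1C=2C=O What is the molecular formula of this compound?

C11H8FNO

Walk through each heavy atom and fill implicit hydrogens from standard valence (C 4, N 3, O 2, S 2, halogen 1):
  atom 1: F (halogen, monovalent) → 0 H
  atom 2: C, bond orders sum to 4 (valence 4) → 0 H
  atom 3: C, bond orders sum to 3 (valence 4) → 1 H
  atom 4: C, bond orders sum to 4 (valence 4) → 0 H
  atom 5: N, bond orders sum to 1 (valence 3) → 2 H
  atom 6: C, bond orders sum to 4 (valence 4) → 0 H
  atom 7: C, bond orders sum to 3 (valence 4) → 1 H
  atom 8: C, bond orders sum to 3 (valence 4) → 1 H
  atom 9: C, bond orders sum to 3 (valence 4) → 1 H
  atom 10: C, bond orders sum to 3 (valence 4) → 1 H
  atom 11: C, bond orders sum to 4 (valence 4) → 0 H
  atom 12: C, bond orders sum to 4 (valence 4) → 0 H
  atom 13: C, bond orders sum to 3 (valence 4) → 1 H
  atom 14: O, bond orders sum to 2 (valence 2) → 0 H
Totals → C:11, H:8, F:1, N:1, O:1.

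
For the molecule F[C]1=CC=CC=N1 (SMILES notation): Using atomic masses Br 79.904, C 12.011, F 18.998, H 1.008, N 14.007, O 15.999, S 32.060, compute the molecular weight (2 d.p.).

97.09 g/mol

First, the molecular formula is C5H4FN (counting implicit H from valence).
  C: 5 × 12.011 = 60.055
  F: 1 × 18.998 = 18.998
  H: 4 × 1.008 = 4.032
  N: 1 × 14.007 = 14.007
Sum: 5×12.011 + 1×18.998 + 4×1.008 + 1×14.007 = 97.092 → 97.09 g/mol.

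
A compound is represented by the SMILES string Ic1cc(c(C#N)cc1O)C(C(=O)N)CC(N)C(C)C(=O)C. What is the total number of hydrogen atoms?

Walk through each heavy atom and fill implicit hydrogens from standard valence (C 4, N 3, O 2, S 2, halogen 1); for lowercase aromatic atoms, an aromatic c carries 1 H when it has two neighbours and 0 H with three, and aromatic n carries 0 H:
  atom 1: I (halogen, monovalent) → 0 H
  atom 2: aromatic c, 3 neighbours → 0 H
  atom 3: aromatic c, 2 neighbours → 1 H
  atom 4: aromatic c, 3 neighbours → 0 H
  atom 5: aromatic c, 3 neighbours → 0 H
  atom 6: C, bond orders sum to 4 (valence 4) → 0 H
  atom 7: N, bond orders sum to 3 (valence 3) → 0 H
  atom 8: aromatic c, 2 neighbours → 1 H
  atom 9: aromatic c, 3 neighbours → 0 H
  atom 10: O, bond orders sum to 1 (valence 2) → 1 H
  atom 11: C, bond orders sum to 3 (valence 4) → 1 H
  atom 12: C, bond orders sum to 4 (valence 4) → 0 H
  atom 13: O, bond orders sum to 2 (valence 2) → 0 H
  atom 14: N, bond orders sum to 1 (valence 3) → 2 H
  atom 15: C, bond orders sum to 2 (valence 4) → 2 H
  atom 16: C, bond orders sum to 3 (valence 4) → 1 H
  atom 17: N, bond orders sum to 1 (valence 3) → 2 H
  atom 18: C, bond orders sum to 3 (valence 4) → 1 H
  atom 19: C, bond orders sum to 1 (valence 4) → 3 H
  atom 20: C, bond orders sum to 4 (valence 4) → 0 H
  atom 21: O, bond orders sum to 2 (valence 2) → 0 H
  atom 22: C, bond orders sum to 1 (valence 4) → 3 H
Total hydrogens: 18.

18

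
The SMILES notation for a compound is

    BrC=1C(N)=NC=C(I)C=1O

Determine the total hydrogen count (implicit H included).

Walk through each heavy atom and fill implicit hydrogens from standard valence (C 4, N 3, O 2, S 2, halogen 1):
  atom 1: Br (halogen, monovalent) → 0 H
  atom 2: C, bond orders sum to 4 (valence 4) → 0 H
  atom 3: C, bond orders sum to 4 (valence 4) → 0 H
  atom 4: N, bond orders sum to 1 (valence 3) → 2 H
  atom 5: N, bond orders sum to 3 (valence 3) → 0 H
  atom 6: C, bond orders sum to 3 (valence 4) → 1 H
  atom 7: C, bond orders sum to 4 (valence 4) → 0 H
  atom 8: I (halogen, monovalent) → 0 H
  atom 9: C, bond orders sum to 4 (valence 4) → 0 H
  atom 10: O, bond orders sum to 1 (valence 2) → 1 H
Total hydrogens: 4.

4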